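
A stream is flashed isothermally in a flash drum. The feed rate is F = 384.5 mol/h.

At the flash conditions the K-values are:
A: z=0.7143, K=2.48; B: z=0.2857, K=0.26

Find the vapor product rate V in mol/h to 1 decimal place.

V = 296.9 mol/h

Material balance + equilibrium reduce to Σ zᵢ(Kᵢ−1)/(1+ψ(Kᵢ−1)) = 0.
Feasibility: ΣzᵢKᵢ = 1.8457, Σzᵢ/Kᵢ = 1.3869 — both > 1, two phases present.
Binary case is linear: z₁(K₁−1)(1+ψ(K₂−1)) + z₂(K₂−1)(1+ψ(K₁−1)) = 0
⇒ ψ = [z₁(K₁−1)+z₂(K₂−1)] / [−(K₁−1)(K₂−1)] = 0.84575/1.09520 = 0.7722
Then V = ψ·F = 0.7722·384.5 = 296.9 mol/h and L = F − V = 87.6 mol/h.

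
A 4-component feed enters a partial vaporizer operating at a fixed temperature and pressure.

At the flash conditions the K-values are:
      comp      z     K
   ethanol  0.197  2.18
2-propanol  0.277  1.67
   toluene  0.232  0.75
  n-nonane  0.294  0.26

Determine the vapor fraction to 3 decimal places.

ψ = 0.269

Let ψ = V/F and solve Σ zᵢ(Kᵢ−1)/(1+ψ(Kᵢ−1)) = 0.
g(0) = ΣzᵢKᵢ − 1 = 0.142 and g(1) = 1 − Σzᵢ/Kᵢ = -0.696, so a root lies in (0, 1).
Iterate (Newton) starting at ψ = 0.5:
  ψ = 0.500: g = -0.1264, g' = -0.603 → ψ = 0.290
  ψ = 0.290: g = -0.0111, g' = -0.517 → ψ = 0.269
Converged at ψ = 0.269.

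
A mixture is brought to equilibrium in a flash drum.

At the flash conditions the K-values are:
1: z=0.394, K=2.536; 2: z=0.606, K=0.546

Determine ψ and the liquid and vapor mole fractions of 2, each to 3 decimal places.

Material balance + equilibrium reduce to Σ zᵢ(Kᵢ−1)/(1+ψ(Kᵢ−1)) = 0.
g(0) = ΣzᵢKᵢ − 1 = 0.330 and g(1) = 1 − Σzᵢ/Kᵢ = -0.265, so a root lies in (0, 1).
Binary case is linear: z₁(K₁−1)(1+ψ(K₂−1)) + z₂(K₂−1)(1+ψ(K₁−1)) = 0
⇒ ψ = [z₁(K₁−1)+z₂(K₂−1)] / [−(K₁−1)(K₂−1)] = 0.3301/0.6973 = 0.473
Compositions from xᵢ = zᵢ/(1+ψ(Kᵢ−1)), yᵢ = Kᵢxᵢ:
  1: x = 0.228, y = 0.579
  2: x = 0.772, y = 0.421

ψ = 0.473, x_2 = 0.772, y_2 = 0.421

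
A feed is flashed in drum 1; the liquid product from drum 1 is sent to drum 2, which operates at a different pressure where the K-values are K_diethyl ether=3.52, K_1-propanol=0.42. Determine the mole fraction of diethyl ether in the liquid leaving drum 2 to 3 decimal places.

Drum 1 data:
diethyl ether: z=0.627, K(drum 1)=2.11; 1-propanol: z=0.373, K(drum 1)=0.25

x_diethyl ether (drum 2) = 0.187

Drum 1:
Let ψ₁ = V/F and solve Σ zᵢ(Kᵢ−1)/(1+ψ₁(Kᵢ−1)) = 0.
g(0) = ΣzᵢKᵢ − 1 = 0.416 and g(1) = 1 − Σzᵢ/Kᵢ = -0.789, so a root lies in (0, 1).
Binary case is linear: z₁(K₁−1)(1+ψ₁(K₂−1)) + z₂(K₂−1)(1+ψ₁(K₁−1)) = 0
⇒ ψ₁ = [z₁(K₁−1)+z₂(K₂−1)] / [−(K₁−1)(K₂−1)] = 0.4162/0.8325 = 0.500
Drum-1 compositions:
  diethyl ether: x = 0.403, y = 0.851
  1-propanol: x = 0.597, y = 0.149
Drum-2 feed = drum-1 liquid: z₂ = (0.4032, 0.5968).
Drum 2:
Material balance + equilibrium reduce to Σ zᵢ(Kᵢ−1)/(1+ψ₂(Kᵢ−1)) = 0.
Feasibility: ΣzᵢKᵢ = 1.670, Σzᵢ/Kᵢ = 1.535 — both > 1, two phases present.
Binary case is linear: z₁(K₁−1)(1+ψ₂(K₂−1)) + z₂(K₂−1)(1+ψ₂(K₁−1)) = 0
⇒ ψ₂ = [z₁(K₁−1)+z₂(K₂−1)] / [−(K₁−1)(K₂−1)] = 0.6700/1.4616 = 0.458
  diethyl ether: x = 0.187, y = 0.659
  1-propanol: x = 0.813, y = 0.341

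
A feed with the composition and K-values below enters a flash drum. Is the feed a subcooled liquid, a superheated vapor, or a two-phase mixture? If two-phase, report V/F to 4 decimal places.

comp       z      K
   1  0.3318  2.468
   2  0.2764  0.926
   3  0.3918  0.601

ΣzᵢKᵢ = 1.3103; Σzᵢ/Kᵢ = 1.0848.
Both exceed 1, so a two-phase solution exists.
Rachford–Rice: g(ψ) = Σ zᵢ(Kᵢ−1)/(1+ψ(Kᵢ−1)) = 0.
Iterate (Newton) starting at ψ = 0.47:
  ψ = 0.4700: g = 0.07462, g' = -0.3465 → ψ = 0.6854
  ψ = 0.6854: g = 0.00608, g' = -0.2975 → ψ = 0.7058
  ψ = 0.7058: g = 0.00003, g' = -0.2950 → ψ = 0.7059
Converged at ψ = 0.7059.

two-phase, V/F = 0.7059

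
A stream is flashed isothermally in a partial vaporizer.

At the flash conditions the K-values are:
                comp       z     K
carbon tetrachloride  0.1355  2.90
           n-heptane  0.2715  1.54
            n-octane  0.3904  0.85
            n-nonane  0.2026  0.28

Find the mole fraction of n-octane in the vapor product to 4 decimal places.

Rachford–Rice: g(β) = Σ zᵢ(Kᵢ−1)/(1+β(Kᵢ−1)) = 0.
g(0) = ΣzᵢKᵢ − 1 = 0.1996 and g(1) = 1 − Σzᵢ/Kᵢ = -0.4059, so a root lies in (0, 1).
Newton–Raphson from β = 0.5:
  β = 0.5000: g = -0.04377, g' = -0.4444 → β = 0.4015
  β = 0.4015: g = -0.00098, g' = -0.4286 → β = 0.3992
Converged at β = 0.3992.
Compositions from xᵢ = zᵢ/(1+β(Kᵢ−1)), yᵢ = Kᵢxᵢ:
  carbon tetrachloride: x = 0.0771, y = 0.2235
  n-heptane: x = 0.2233, y = 0.3440
  n-octane: x = 0.4153, y = 0.3530
  n-nonane: x = 0.2843, y = 0.0796

y_n-octane = 0.3530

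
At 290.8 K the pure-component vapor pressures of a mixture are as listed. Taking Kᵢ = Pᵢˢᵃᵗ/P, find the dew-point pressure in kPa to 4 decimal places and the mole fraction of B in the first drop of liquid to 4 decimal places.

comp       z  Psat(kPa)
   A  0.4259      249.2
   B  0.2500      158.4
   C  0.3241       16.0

Pdew = 42.4744 kPa, x_B = 0.0670

At the dew point ψ → 1, so Σzᵢ/Kᵢ = 1 with Kᵢ = Pᵢˢᵃᵗ/P ⇒ 1/P = Σzᵢ/Pᵢˢᵃᵗ.
1/P = 0.4259/249.2 + 0.2500/158.4 + 0.3241/16.0 = 0.0235436 ⇒ P = 42.4744 kPa
xᵢ = zᵢP/Pᵢˢᵃᵗ ⇒ x_B = 0.2500·42.4744/158.4 = 0.0670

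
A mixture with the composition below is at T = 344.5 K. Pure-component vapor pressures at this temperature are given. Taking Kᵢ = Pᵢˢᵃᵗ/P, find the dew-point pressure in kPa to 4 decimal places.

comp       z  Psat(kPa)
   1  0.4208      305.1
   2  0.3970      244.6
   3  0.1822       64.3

Pdew = 171.3540 kPa

At the dew point ψ → 1, so Σzᵢ/Kᵢ = 1 with Kᵢ = Pᵢˢᵃᵗ/P ⇒ 1/P = Σzᵢ/Pᵢˢᵃᵗ.
1/P = 0.4208/305.1 + 0.3970/244.6 + 0.1822/64.3 = 0.0058359 ⇒ P = 171.3540 kPa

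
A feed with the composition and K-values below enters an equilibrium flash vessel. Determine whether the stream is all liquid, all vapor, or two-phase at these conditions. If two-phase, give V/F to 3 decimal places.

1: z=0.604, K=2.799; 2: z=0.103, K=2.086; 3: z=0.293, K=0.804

all vapor

ΣzᵢKᵢ = 2.141; Σzᵢ/Kᵢ = 0.630.
Since Σzᵢ/Kᵢ < 1 the mixture is above its dew point — single vapor phase.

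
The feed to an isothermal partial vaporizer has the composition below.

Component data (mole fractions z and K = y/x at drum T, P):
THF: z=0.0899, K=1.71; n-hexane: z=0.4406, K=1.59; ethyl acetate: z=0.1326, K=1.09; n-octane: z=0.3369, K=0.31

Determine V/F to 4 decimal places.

Material balance + equilibrium reduce to Σ zᵢ(Kᵢ−1)/(1+V/F(Kᵢ−1)) = 0.
Check two-phase: ΣzᵢKᵢ = 1.1033 > 1 and Σzᵢ/Kᵢ = 1.5381 > 1, so g(0) = 0.1033 > 0 and g(1) = -0.5381 < 0.
Iterate (Newton) starting at V/F = 0.6:
  V/F = 0.6000: g = -0.14862, g' = -0.5740 → V/F = 0.3411
  V/F = 0.3411: g = -0.02464, g' = -0.4110 → V/F = 0.2811
  V/F = 0.2811: g = -0.00059, g' = -0.3922 → V/F = 0.2796
Converged at V/F = 0.2796.

V/F = 0.2796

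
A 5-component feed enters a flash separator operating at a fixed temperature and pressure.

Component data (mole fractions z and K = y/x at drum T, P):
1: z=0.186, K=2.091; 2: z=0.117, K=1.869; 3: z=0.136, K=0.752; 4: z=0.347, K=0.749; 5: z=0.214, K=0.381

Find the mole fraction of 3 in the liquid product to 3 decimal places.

Material balance + equilibrium reduce to Σ zᵢ(Kᵢ−1)/(1+V/F(Kᵢ−1)) = 0.
g(0) = ΣzᵢKᵢ − 1 = 0.051 and g(1) = 1 − Σzᵢ/Kᵢ = -0.357, so a root lies in (0, 1).
Iterate (Newton) starting at V/F = 0.32:
  V/F = 0.320: g = -0.0666, g' = -0.339 → V/F = 0.124
  V/F = 0.124: g = 0.0025, g' = -0.372 → V/F = 0.130
Converged at V/F = 0.130.
Compositions from xᵢ = zᵢ/(1+V/F(Kᵢ−1)), yᵢ = Kᵢxᵢ:
  1: x = 0.163, y = 0.341
  2: x = 0.105, y = 0.196
  3: x = 0.141, y = 0.106
  4: x = 0.359, y = 0.269
  5: x = 0.233, y = 0.089

x_3 = 0.141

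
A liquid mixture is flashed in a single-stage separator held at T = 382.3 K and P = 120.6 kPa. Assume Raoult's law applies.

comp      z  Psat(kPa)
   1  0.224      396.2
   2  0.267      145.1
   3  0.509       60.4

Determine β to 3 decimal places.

Raoult's law: Kᵢ = Pᵢˢᵃᵗ/P = Pᵢˢᵃᵗ/120.6.
  K_1 = 396.2/120.6 = 3.28524, K_2 = 145.1/120.6 = 1.20315, K_3 = 60.4/120.6 = 0.50083
Material balance + equilibrium reduce to Σ zᵢ(Kᵢ−1)/(1+β(Kᵢ−1)) = 0.
Feasibility: ΣzᵢKᵢ = 1.312, Σzᵢ/Kᵢ = 1.306 — both > 1, two phases present.
Newton iteration, β⁰ = 0.3:
  β = 0.300: g = 0.0560, g' = -0.597 → β = 0.394
  β = 0.394: g = 0.0034, g' = -0.530 → β = 0.400
Converged at β = 0.400.

β = 0.400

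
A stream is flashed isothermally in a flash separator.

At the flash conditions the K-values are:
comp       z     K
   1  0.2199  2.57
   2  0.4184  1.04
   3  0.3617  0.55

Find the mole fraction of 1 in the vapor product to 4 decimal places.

Material balance + equilibrium reduce to Σ zᵢ(Kᵢ−1)/(1+β(Kᵢ−1)) = 0.
g(0) = ΣzᵢKᵢ − 1 = 0.1992 and g(1) = 1 − Σzᵢ/Kᵢ = -0.1455, so a root lies in (0, 1).
Iterate (Newton) starting at β = 0.5:
  β = 0.5000: g = -0.00020, g' = -0.2927 → β = 0.4993
Converged at β = 0.4993.
Compositions from xᵢ = zᵢ/(1+β(Kᵢ−1)), yᵢ = Kᵢxᵢ:
  1: x = 0.1233, y = 0.3168
  2: x = 0.4102, y = 0.4266
  3: x = 0.4665, y = 0.2566

y_1 = 0.3168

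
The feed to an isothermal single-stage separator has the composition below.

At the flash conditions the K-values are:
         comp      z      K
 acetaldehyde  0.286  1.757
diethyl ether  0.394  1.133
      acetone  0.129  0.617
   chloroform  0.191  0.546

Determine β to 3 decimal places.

β = 0.673

Iterate (Newton) starting at β = 0.61:
  β = 0.610: g = 0.0122, g' = -0.190 → β = 0.674
  β = 0.674: g = -0.0001, g' = -0.194 → β = 0.673
Converged at β = 0.673.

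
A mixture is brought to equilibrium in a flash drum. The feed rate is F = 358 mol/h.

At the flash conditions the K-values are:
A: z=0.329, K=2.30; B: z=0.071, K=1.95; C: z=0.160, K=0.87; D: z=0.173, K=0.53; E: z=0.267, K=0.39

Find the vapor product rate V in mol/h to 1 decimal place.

V = 138.1 mol/h

Material balance + equilibrium reduce to Σ zᵢ(Kᵢ−1)/(1+V/F(Kᵢ−1)) = 0.
g(0) = ΣzᵢKᵢ − 1 = 0.230 and g(1) = 1 − Σzᵢ/Kᵢ = -0.374, so a root lies in (0, 1).
Newton iteration, V/F⁰ = 0.5:
  V/F = 0.500: g = -0.0579, g' = -0.508 → V/F = 0.386
Converged at V/F = 0.386.
Then V = V/F·F = 0.3858·358 = 138.1 mol/h and L = F − V = 219.9 mol/h.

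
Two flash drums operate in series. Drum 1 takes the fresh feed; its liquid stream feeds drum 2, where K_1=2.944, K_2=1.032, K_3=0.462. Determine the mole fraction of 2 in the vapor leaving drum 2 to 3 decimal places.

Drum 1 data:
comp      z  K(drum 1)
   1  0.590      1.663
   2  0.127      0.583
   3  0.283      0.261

Drum 1:
Rachford–Rice: g(ψ₁) = Σ zᵢ(Kᵢ−1)/(1+ψ₁(Kᵢ−1)) = 0.
Feasibility: ΣzᵢKᵢ = 1.129, Σzᵢ/Kᵢ = 1.657 — both > 1, two phases present.
Newton iteration, ψ₁⁰ = 0.5:
  ψ₁ = 0.500: g = -0.1048, g' = -0.570 → ψ₁ = 0.316
  ψ₁ = 0.316: g = -0.0105, g' = -0.470 → ψ₁ = 0.294
Converged at ψ₁ = 0.294.
Drum-1 compositions:
  1: x = 0.494, y = 0.821
  2: x = 0.145, y = 0.084
  3: x = 0.361, y = 0.094
Drum-2 feed = drum-1 liquid: z₂ = (0.4939, 0.1447, 0.3614).
Drum 2:
Let ψ₂ = V/F and solve Σ zᵢ(Kᵢ−1)/(1+ψ₂(Kᵢ−1)) = 0.
Feasibility: ΣzᵢKᵢ = 1.770, Σzᵢ/Kᵢ = 1.090 — both > 1, two phases present.
Newton iteration, ψ₂⁰ = 0.64:
  ψ₂ = 0.640: g = 0.1358, g' = -0.614 → ψ₂ = 0.861
  ψ₂ = 0.861: g = 0.0012, g' = -0.624 → ψ₂ = 0.863
Converged at ψ₂ = 0.863.
  1: x = 0.184, y = 0.543
  2: x = 0.141, y = 0.145
  3: x = 0.675, y = 0.312

y_2 (drum 2) = 0.145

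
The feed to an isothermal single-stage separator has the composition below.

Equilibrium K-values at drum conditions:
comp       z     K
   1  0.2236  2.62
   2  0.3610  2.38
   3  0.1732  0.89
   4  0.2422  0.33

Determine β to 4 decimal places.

Newton iteration, β⁰ = 0.46:
  β = 0.4600: g = 0.25766, g' = -0.6794 → β = 0.8392
  β = 0.8392: g = -0.00737, g' = -0.8230 → β = 0.8303
  β = 0.8303: g = -0.00006, g' = -0.8108 → β = 0.8302
Converged at β = 0.8302.

β = 0.8302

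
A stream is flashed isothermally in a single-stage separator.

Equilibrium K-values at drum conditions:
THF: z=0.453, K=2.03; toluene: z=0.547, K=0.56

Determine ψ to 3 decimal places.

ψ = 0.498

Newton iteration, ψ⁰ = 0.5:
  ψ = 0.500: g = -0.0006, g' = -0.383 → ψ = 0.498
Converged at ψ = 0.498.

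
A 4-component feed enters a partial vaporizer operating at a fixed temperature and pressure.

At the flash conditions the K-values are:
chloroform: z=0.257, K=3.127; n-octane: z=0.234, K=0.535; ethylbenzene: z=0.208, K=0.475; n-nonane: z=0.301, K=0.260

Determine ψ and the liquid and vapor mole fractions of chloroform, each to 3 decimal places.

ψ = 0.083, x_chloroform = 0.218, y_chloroform = 0.683

Material balance + equilibrium reduce to Σ zᵢ(Kᵢ−1)/(1+ψ(Kᵢ−1)) = 0.
Check two-phase: ΣzᵢKᵢ = 1.106 > 1 and Σzᵢ/Kᵢ = 2.115 > 1, so g(0) = 0.106 > 0 and g(1) = -1.115 < 0.
Newton–Raphson from ψ = 0.5:
  ψ = 0.500: g = -0.3785, g' = -0.880 → ψ = 0.070
  ψ = 0.070: g = 0.0154, g' = -1.181 → ψ = 0.083
Converged at ψ = 0.083.
Compositions from xᵢ = zᵢ/(1+ψ(Kᵢ−1)), yᵢ = Kᵢxᵢ:
  chloroform: x = 0.218, y = 0.683
  n-octane: x = 0.243, y = 0.130
  ethylbenzene: x = 0.217, y = 0.103
  n-nonane: x = 0.321, y = 0.083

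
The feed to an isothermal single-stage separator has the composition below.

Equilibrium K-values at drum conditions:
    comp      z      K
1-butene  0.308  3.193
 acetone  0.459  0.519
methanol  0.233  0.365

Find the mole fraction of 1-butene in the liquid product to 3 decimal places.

x_1-butene = 0.196

Rachford–Rice: g(ψ) = Σ zᵢ(Kᵢ−1)/(1+ψ(Kᵢ−1)) = 0.
Feasibility: ΣzᵢKᵢ = 1.307, Σzᵢ/Kᵢ = 1.619 — both > 1, two phases present.
Iterate (Newton) starting at ψ = 0.5:
  ψ = 0.500: g = -0.1853, g' = -0.723 → ψ = 0.244
  ψ = 0.244: g = 0.0151, g' = -0.897 → ψ = 0.260
  ψ = 0.260: g = 0.0002, g' = -0.874 → ψ = 0.261
Converged at ψ = 0.261.
Compositions from xᵢ = zᵢ/(1+ψ(Kᵢ−1)), yᵢ = Kᵢxᵢ:
  1-butene: x = 0.196, y = 0.626
  acetone: x = 0.525, y = 0.272
  methanol: x = 0.279, y = 0.102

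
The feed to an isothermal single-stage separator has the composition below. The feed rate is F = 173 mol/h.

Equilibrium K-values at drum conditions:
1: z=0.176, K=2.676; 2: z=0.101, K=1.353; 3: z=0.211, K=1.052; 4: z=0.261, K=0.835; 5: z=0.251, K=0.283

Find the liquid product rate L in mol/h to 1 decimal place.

Material balance + equilibrium reduce to Σ zᵢ(Kᵢ−1)/(1+ψ(Kᵢ−1)) = 0.
g(0) = ΣzᵢKᵢ − 1 = 0.119 and g(1) = 1 − Σzᵢ/Kᵢ = -0.540, so a root lies in (0, 1).
Iterate (Newton) starting at ψ = 0.65:
  ψ = 0.650: g = -0.2045, g' = -0.584 → ψ = 0.300
  ψ = 0.300: g = -0.0351, g' = -0.447 → ψ = 0.221
  ψ = 0.221: g = 0.0006, g' = -0.464 → ψ = 0.222
Converged at ψ = 0.222.
Then V = ψ·F = 0.2223·173 = 38.5 mol/h and L = F − V = 134.5 mol/h.

L = 134.5 mol/h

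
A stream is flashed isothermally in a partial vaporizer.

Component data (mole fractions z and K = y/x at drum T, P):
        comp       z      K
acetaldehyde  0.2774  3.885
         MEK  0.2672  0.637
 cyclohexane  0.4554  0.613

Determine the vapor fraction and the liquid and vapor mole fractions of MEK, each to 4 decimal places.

ψ = 0.4830, x_MEK = 0.3240, y_MEK = 0.2064

Rachford–Rice: g(ψ) = Σ zᵢ(Kᵢ−1)/(1+ψ(Kᵢ−1)) = 0.
Check two-phase: ΣzᵢKᵢ = 1.5271 > 1 and Σzᵢ/Kᵢ = 1.2338 > 1, so g(0) = 0.5271 > 0 and g(1) = -0.2338 < 0.
Iterate (Newton) starting at ψ = 0.53:
  ψ = 0.5300: g = -0.02537, g' = -0.5229 → ψ = 0.4815
  ψ = 0.4815: g = 0.00085, g' = -0.5592 → ψ = 0.4830
Converged at ψ = 0.4830.
Compositions from xᵢ = zᵢ/(1+ψ(Kᵢ−1)), yᵢ = Kᵢxᵢ:
  acetaldehyde: x = 0.1159, y = 0.4503
  MEK: x = 0.3240, y = 0.2064
  cyclohexane: x = 0.5601, y = 0.3433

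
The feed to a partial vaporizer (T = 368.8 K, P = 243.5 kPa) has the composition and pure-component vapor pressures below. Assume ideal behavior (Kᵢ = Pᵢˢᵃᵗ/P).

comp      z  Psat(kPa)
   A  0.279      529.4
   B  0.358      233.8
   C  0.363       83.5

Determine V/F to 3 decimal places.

Raoult's law: Kᵢ = Pᵢˢᵃᵗ/P = Pᵢˢᵃᵗ/243.5.
  K_A = 529.4/243.5 = 2.17413, K_B = 233.8/243.5 = 0.96016, K_C = 83.5/243.5 = 0.34292
Rachford–Rice: g(V/F) = Σ zᵢ(Kᵢ−1)/(1+V/F(Kᵢ−1)) = 0.
Feasibility: ΣzᵢKᵢ = 1.075, Σzᵢ/Kᵢ = 1.560 — both > 1, two phases present.
Newton iteration, V/F⁰ = 0.69:
  V/F = 0.690: g = -0.2701, g' = -0.643 → V/F = 0.270
  V/F = 0.270: g = -0.0555, g' = -0.454 → V/F = 0.147
  V/F = 0.147: g = 0.0008, g' = -0.472 → V/F = 0.149
Converged at V/F = 0.149.

V/F = 0.149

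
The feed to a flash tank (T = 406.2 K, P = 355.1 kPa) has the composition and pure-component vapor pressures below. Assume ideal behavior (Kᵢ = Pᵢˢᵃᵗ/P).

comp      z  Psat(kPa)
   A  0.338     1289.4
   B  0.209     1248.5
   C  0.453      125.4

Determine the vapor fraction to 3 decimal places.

Raoult's law: Kᵢ = Pᵢˢᵃᵗ/P = Pᵢˢᵃᵗ/355.1.
  K_A = 1289.4/355.1 = 3.63109, K_B = 1248.5/355.1 = 3.51591, K_C = 125.4/355.1 = 0.35314
Let ψ = V/F and solve Σ zᵢ(Kᵢ−1)/(1+ψ(Kᵢ−1)) = 0.
Feasibility: ΣzᵢKᵢ = 2.122, Σzᵢ/Kᵢ = 1.435 — both > 1, two phases present.
Newton–Raphson from ψ = 0.37:
  ψ = 0.370: g = 0.3377, g' = -1.283 → ψ = 0.633
  ψ = 0.633: g = 0.0401, g' = -1.070 → ψ = 0.671
  ψ = 0.671: g = -0.0002, g' = -1.081 → ψ = 0.670
Converged at ψ = 0.670.

ψ = 0.670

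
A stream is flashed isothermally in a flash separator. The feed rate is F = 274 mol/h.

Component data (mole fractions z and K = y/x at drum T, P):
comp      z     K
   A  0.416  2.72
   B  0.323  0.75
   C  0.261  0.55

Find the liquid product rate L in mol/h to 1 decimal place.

L = 42.6 mol/h

Let β = V/F and solve Σ zᵢ(Kᵢ−1)/(1+β(Kᵢ−1)) = 0.
Feasibility: ΣzᵢKᵢ = 1.517, Σzᵢ/Kᵢ = 1.058 — both > 1, two phases present.
Newton iteration, β⁰ = 0.5:
  β = 0.500: g = 0.1409, g' = -0.470 → β = 0.800
  β = 0.800: g = 0.0168, g' = -0.379 → β = 0.844
Converged at β = 0.844.
Then V = β·F = 0.8443·274 = 231.4 mol/h and L = F − V = 42.6 mol/h.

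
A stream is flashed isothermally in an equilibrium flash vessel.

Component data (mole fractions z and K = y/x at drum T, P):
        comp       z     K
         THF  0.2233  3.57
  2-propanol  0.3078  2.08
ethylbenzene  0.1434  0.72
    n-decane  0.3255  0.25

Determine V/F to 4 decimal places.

V/F = 0.5322

Rachford–Rice: g(V/F) = Σ zᵢ(Kᵢ−1)/(1+V/F(Kᵢ−1)) = 0.
Check two-phase: ΣzᵢKᵢ = 1.6220 > 1 and Σzᵢ/Kᵢ = 1.7117 > 1, so g(0) = 0.6220 > 0 and g(1) = -0.7117 < 0.
Newton iteration, V/F⁰ = 0.5:
  V/F = 0.5000: g = 0.02972, g' = -0.9178 → V/F = 0.5324
  V/F = 0.5324: g = -0.00019, g' = -0.9306 → V/F = 0.5322
Converged at V/F = 0.5322.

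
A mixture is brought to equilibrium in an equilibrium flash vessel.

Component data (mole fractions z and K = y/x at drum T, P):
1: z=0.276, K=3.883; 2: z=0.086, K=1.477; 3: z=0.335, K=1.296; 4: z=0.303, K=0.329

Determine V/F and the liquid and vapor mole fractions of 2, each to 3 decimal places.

Rachford–Rice: g(V/F) = Σ zᵢ(Kᵢ−1)/(1+V/F(Kᵢ−1)) = 0.
g(0) = ΣzᵢKᵢ − 1 = 0.733 and g(1) = 1 − Σzᵢ/Kᵢ = -0.309, so a root lies in (0, 1).
Newton–Raphson from V/F = 0.37:
  V/F = 0.370: g = 0.2388, g' = -0.816 → V/F = 0.662
  V/F = 0.662: g = 0.0215, g' = -0.745 → V/F = 0.691
Converged at V/F = 0.691.
Compositions from xᵢ = zᵢ/(1+V/F(Kᵢ−1)), yᵢ = Kᵢxᵢ:
  1: x = 0.092, y = 0.358
  2: x = 0.065, y = 0.096
  3: x = 0.278, y = 0.360
  4: x = 0.565, y = 0.186

V/F = 0.691, x_2 = 0.065, y_2 = 0.096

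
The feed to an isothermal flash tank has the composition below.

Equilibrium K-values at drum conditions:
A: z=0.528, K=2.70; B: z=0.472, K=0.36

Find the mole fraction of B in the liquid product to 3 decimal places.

x_B = 0.726

Binary case is linear: z₁(K₁−1)(1+β(K₂−1)) + z₂(K₂−1)(1+β(K₁−1)) = 0
⇒ β = [z₁(K₁−1)+z₂(K₂−1)] / [−(K₁−1)(K₂−1)] = 0.5955/1.0880 = 0.547
Compositions from xᵢ = zᵢ/(1+β(Kᵢ−1)), yᵢ = Kᵢxᵢ:
  A: x = 0.274, y = 0.738
  B: x = 0.726, y = 0.262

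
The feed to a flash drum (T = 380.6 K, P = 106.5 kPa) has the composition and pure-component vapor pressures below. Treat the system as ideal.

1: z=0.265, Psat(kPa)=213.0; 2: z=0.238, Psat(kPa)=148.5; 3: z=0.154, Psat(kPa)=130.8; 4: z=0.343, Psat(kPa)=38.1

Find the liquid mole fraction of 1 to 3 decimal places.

x_1 = 0.187

Raoult's law: Kᵢ = Pᵢˢᵃᵗ/P = Pᵢˢᵃᵗ/106.5.
  K_1 = 213.0/106.5 = 2.00000, K_2 = 148.5/106.5 = 1.39437, K_3 = 130.8/106.5 = 1.22817, K_4 = 38.1/106.5 = 0.35775
Material balance + equilibrium reduce to Σ zᵢ(Kᵢ−1)/(1+β(Kᵢ−1)) = 0.
Check two-phase: ΣzᵢKᵢ = 1.174 > 1 and Σzᵢ/Kᵢ = 1.387 > 1, so g(0) = 0.174 > 0 and g(1) = -0.387 < 0.
Newton iteration, β⁰ = 0.43:
  β = 0.430: g = -0.0068, g' = -0.433 → β = 0.414
Converged at β = 0.414.
Compositions from xᵢ = zᵢ/(1+β(Kᵢ−1)), yᵢ = Kᵢxᵢ:
  1: x = 0.187, y = 0.375
  2: x = 0.205, y = 0.285
  3: x = 0.141, y = 0.173
  4: x = 0.467, y = 0.167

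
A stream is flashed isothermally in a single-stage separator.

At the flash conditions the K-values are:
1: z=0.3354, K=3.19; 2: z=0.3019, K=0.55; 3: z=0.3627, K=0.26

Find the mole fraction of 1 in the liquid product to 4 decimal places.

Let β = V/F and solve Σ zᵢ(Kᵢ−1)/(1+β(Kᵢ−1)) = 0.
Check two-phase: ΣzᵢKᵢ = 1.3303 > 1 and Σzᵢ/Kᵢ = 2.0491 > 1, so g(0) = 0.3303 > 0 and g(1) = -1.0491 < 0.
Newton–Raphson from β = 0.3:
  β = 0.3000: g = -0.05876, g' = -0.9957 → β = 0.2410
  β = 0.2410: g = 0.00175, g' = -1.0603 → β = 0.2426
Converged at β = 0.2426.
Compositions from xᵢ = zᵢ/(1+β(Kᵢ−1)), yᵢ = Kᵢxᵢ:
  1: x = 0.2190, y = 0.6987
  2: x = 0.3389, y = 0.1864
  3: x = 0.4421, y = 0.1149

x_1 = 0.2190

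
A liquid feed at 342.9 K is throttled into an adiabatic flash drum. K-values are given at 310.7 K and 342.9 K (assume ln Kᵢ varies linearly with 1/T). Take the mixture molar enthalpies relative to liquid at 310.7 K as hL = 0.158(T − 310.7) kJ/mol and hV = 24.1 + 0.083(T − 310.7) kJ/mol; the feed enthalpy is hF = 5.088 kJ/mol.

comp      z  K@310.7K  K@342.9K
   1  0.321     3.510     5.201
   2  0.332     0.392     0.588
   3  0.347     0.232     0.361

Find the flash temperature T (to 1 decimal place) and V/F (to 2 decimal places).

T = 311.9 K, V/F = 0.20

Adiabatic flash: solve Rachford–Rice at each trial T, then check hF = ψ·hV(T) + (1−ψ)·hL(T).
  T = 310.7 K: K = (3.510, 0.392, 0.232), RR gives ψ = 0.194, H_out = 4.673 kJ/mol
  T = 342.9 K: K = (5.201, 0.588, 0.361), RR gives ψ = 0.438, H_out = 14.586 kJ/mol
  T = 326.8 K: K = (4.314, 0.485, 0.293), RR gives ψ = 0.315, H_out = 9.764 kJ/mol
  T = 318.8 K: K = (3.904, 0.437, 0.261), RR gives ψ = 0.256, H_out = 7.303 kJ/mol
  T = 314.8 K: K = (3.707, 0.415, 0.247), RR gives ψ = 0.226, H_out = 6.027 kJ/mol
  T = 312.8 K: K = (3.610, 0.404, 0.239), RR gives ψ = 0.211, H_out = 5.373 kJ/mol
Linear interpolation between T = 310.7 (H_out = 4.673) and T = 312.8 (H_out = 5.373) on hF = 5.088 gives T ≈ 311.9 K, at which ψ = 0.20.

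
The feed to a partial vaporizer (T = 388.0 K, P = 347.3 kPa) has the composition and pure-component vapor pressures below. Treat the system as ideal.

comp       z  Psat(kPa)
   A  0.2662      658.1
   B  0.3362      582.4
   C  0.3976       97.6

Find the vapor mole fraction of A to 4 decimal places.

Raoult's law: Kᵢ = Pᵢˢᵃᵗ/P = Pᵢˢᵃᵗ/347.3.
  K_A = 658.1/347.3 = 1.894904, K_B = 582.4/347.3 = 1.676936, K_C = 97.6/347.3 = 0.281025
Rachford–Rice: g(ψ) = Σ zᵢ(Kᵢ−1)/(1+ψ(Kᵢ−1)) = 0.
Check two-phase: ΣzᵢKᵢ = 1.1799 > 1 and Σzᵢ/Kᵢ = 1.7558 > 1, so g(0) = 0.1799 > 0 and g(1) = -0.7558 < 0.
Newton–Raphson from ψ = 0.66:
  ψ = 0.6600: g = -0.23694, g' = -0.9022 → ψ = 0.3974
  ψ = 0.3974: g = -0.04513, g' = -0.6145 → ψ = 0.3239
  ψ = 0.3239: g = -0.00132, g' = -0.5810 → ψ = 0.3217
Converged at ψ = 0.3217.
Compositions from xᵢ = zᵢ/(1+ψ(Kᵢ−1)), yᵢ = Kᵢxᵢ:
  A: x = 0.2067, y = 0.3917
  B: x = 0.2761, y = 0.4630
  C: x = 0.5172, y = 0.1454

y_A = 0.3917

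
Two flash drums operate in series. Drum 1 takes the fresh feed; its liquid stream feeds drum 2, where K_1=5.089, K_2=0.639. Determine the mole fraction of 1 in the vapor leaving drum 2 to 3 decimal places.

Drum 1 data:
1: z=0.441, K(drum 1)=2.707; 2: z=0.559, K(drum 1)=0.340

y_1 (drum 2) = 0.413

Drum 1:
Rachford–Rice: g(ψ₁) = Σ zᵢ(Kᵢ−1)/(1+ψ₁(Kᵢ−1)) = 0.
g(0) = ΣzᵢKᵢ − 1 = 0.384 and g(1) = 1 − Σzᵢ/Kᵢ = -0.807, so a root lies in (0, 1).
Newton–Raphson from ψ₁ = 0.49:
  ψ₁ = 0.490: g = -0.1354, g' = -0.913 → ψ₁ = 0.342
  ψ₁ = 0.342: g = -0.0009, g' = -0.919 → ψ₁ = 0.341
Converged at ψ₁ = 0.341.
Drum-1 compositions:
  1: x = 0.279, y = 0.755
  2: x = 0.721, y = 0.245
Drum-2 feed = drum-1 liquid: z₂ = (0.2788, 0.7212).
Drum 2:
Material balance + equilibrium reduce to Σ zᵢ(Kᵢ−1)/(1+ψ₂(Kᵢ−1)) = 0.
g(0) = ΣzᵢKᵢ − 1 = 0.880 and g(1) = 1 − Σzᵢ/Kᵢ = -0.183, so a root lies in (0, 1).
Binary case is linear: z₁(K₁−1)(1+ψ₂(K₂−1)) + z₂(K₂−1)(1+ψ₂(K₁−1)) = 0
⇒ ψ₂ = [z₁(K₁−1)+z₂(K₂−1)] / [−(K₁−1)(K₂−1)] = 0.8798/1.4761 = 0.596
  1: x = 0.081, y = 0.413
  2: x = 0.919, y = 0.587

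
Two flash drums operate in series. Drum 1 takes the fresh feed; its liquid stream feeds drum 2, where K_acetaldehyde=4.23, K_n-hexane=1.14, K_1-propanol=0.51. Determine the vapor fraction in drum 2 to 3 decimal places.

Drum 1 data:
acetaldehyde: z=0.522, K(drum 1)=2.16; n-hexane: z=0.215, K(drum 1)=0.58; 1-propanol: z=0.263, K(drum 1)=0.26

Drum 1:
Rachford–Rice: g(ψ₁) = Σ zᵢ(Kᵢ−1)/(1+ψ₁(Kᵢ−1)) = 0.
Feasibility: ΣzᵢKᵢ = 1.321, Σzᵢ/Kᵢ = 1.624 — both > 1, two phases present.
Newton iteration, ψ₁⁰ = 0.5:
  ψ₁ = 0.500: g = -0.0400, g' = -0.705 → ψ₁ = 0.443
  ψ₁ = 0.443: g = -0.0007, g' = -0.683 → ψ₁ = 0.442
Converged at ψ₁ = 0.442.
Drum-1 compositions:
  acetaldehyde: x = 0.345, y = 0.745
  n-hexane: x = 0.264, y = 0.153
  1-propanol: x = 0.391, y = 0.102
Drum-2 feed = drum-1 liquid: z₂ = (0.3450, 0.2640, 0.3909).
Drum 2:
Let ψ₂ = V/F and solve Σ zᵢ(Kᵢ−1)/(1+ψ₂(Kᵢ−1)) = 0.
Feasibility: ΣzᵢKᵢ = 1.960, Σzᵢ/Kᵢ = 1.080 — both > 1, two phases present.
Iterate (Newton) starting at ψ₂ = 0.5:
  ψ₂ = 0.500: g = 0.2070, g' = -0.696 → ψ₂ = 0.798
  ψ₂ = 0.798: g = 0.0304, g' = -0.539 → ψ₂ = 0.854
Converged at ψ₂ = 0.854.
  acetaldehyde: x = 0.092, y = 0.388
  n-hexane: x = 0.236, y = 0.269
  1-propanol: x = 0.672, y = 0.343

V/F (drum 2) = 0.854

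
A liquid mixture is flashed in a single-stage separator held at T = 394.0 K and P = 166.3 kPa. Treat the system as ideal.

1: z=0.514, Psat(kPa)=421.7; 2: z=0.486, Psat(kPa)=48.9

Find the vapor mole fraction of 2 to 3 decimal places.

y_2 = 0.201

Raoult's law: Kᵢ = Pᵢˢᵃᵗ/P = Pᵢˢᵃᵗ/166.3.
  K_1 = 421.7/166.3 = 2.53578, K_2 = 48.9/166.3 = 0.29405
Let ψ = V/F and solve Σ zᵢ(Kᵢ−1)/(1+ψ(Kᵢ−1)) = 0.
Check two-phase: ΣzᵢKᵢ = 1.446 > 1 and Σzᵢ/Kᵢ = 1.855 > 1, so g(0) = 0.446 > 0 and g(1) = -0.855 < 0.
Binary case is linear: z₁(K₁−1)(1+ψ(K₂−1)) + z₂(K₂−1)(1+ψ(K₁−1)) = 0
⇒ ψ = [z₁(K₁−1)+z₂(K₂−1)] / [−(K₁−1)(K₂−1)] = 0.4463/1.0842 = 0.412
Compositions from xᵢ = zᵢ/(1+ψ(Kᵢ−1)), yᵢ = Kᵢxᵢ:
  1: x = 0.315, y = 0.799
  2: x = 0.685, y = 0.201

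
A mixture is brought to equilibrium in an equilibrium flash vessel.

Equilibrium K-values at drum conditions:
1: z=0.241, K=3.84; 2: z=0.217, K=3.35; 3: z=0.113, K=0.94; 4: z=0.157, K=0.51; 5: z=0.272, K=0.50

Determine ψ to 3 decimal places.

Rachford–Rice: g(ψ) = Σ zᵢ(Kᵢ−1)/(1+ψ(Kᵢ−1)) = 0.
Feasibility: ΣzᵢKᵢ = 1.975, Σzᵢ/Kᵢ = 1.100 — both > 1, two phases present.
Newton iteration, ψ⁰ = 0.66:
  ψ = 0.660: g = 0.1143, g' = -0.654 → ψ = 0.835
  ψ = 0.835: g = 0.0045, g' = -0.616 → ψ = 0.842
Converged at ψ = 0.842.

ψ = 0.842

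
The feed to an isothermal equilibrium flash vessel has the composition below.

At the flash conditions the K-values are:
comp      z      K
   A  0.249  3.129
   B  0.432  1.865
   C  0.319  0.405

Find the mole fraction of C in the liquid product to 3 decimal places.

x_C = 0.668

Material balance + equilibrium reduce to Σ zᵢ(Kᵢ−1)/(1+ψ(Kᵢ−1)) = 0.
Check two-phase: ΣzᵢKᵢ = 1.714 > 1 and Σzᵢ/Kᵢ = 1.099 > 1, so g(0) = 0.714 > 0 and g(1) = -0.099 < 0.
Newton iteration, ψ⁰ = 0.5:
  ψ = 0.500: g = 0.2475, g' = -0.651 → ψ = 0.880
  ψ = 0.880: g = -0.0018, g' = -0.739 → ψ = 0.878
Converged at ψ = 0.878.
Compositions from xᵢ = zᵢ/(1+ψ(Kᵢ−1)), yᵢ = Kᵢxᵢ:
  A: x = 0.087, y = 0.272
  B: x = 0.246, y = 0.458
  C: x = 0.668, y = 0.270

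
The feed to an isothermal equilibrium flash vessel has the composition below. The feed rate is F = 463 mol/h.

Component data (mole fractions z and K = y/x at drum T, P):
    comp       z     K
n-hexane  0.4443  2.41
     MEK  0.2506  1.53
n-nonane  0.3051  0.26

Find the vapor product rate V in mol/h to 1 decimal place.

Material balance + equilibrium reduce to Σ zᵢ(Kᵢ−1)/(1+V/F(Kᵢ−1)) = 0.
Feasibility: ΣzᵢKᵢ = 1.5335, Σzᵢ/Kᵢ = 1.5216 — both > 1, two phases present.
Iterate (Newton) starting at V/F = 0.5:
  V/F = 0.5000: g = 0.11405, g' = -0.7688 → V/F = 0.6484
  V/F = 0.6484: g = -0.00787, g' = -0.8974 → V/F = 0.6396
  V/F = 0.6396: g = -0.00005, g' = -0.8857 → V/F = 0.6395
Converged at V/F = 0.6395.
Then V = V/F·F = 0.6395·463 = 296.1 mol/h and L = F − V = 166.9 mol/h.

V = 296.1 mol/h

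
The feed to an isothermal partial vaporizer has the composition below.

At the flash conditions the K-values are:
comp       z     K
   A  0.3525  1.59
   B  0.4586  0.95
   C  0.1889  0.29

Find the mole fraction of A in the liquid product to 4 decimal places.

Let ψ = V/F and solve Σ zᵢ(Kᵢ−1)/(1+ψ(Kᵢ−1)) = 0.
Feasibility: ΣzᵢKᵢ = 1.0509, Σzᵢ/Kᵢ = 1.3558 — both > 1, two phases present.
Newton–Raphson from ψ = 0.47:
  ψ = 0.4700: g = -0.06195, g' = -0.2909 → ψ = 0.2571
  ψ = 0.2571: g = -0.00670, g' = -0.2362 → ψ = 0.2287
  ψ = 0.2287: g = -0.00006, g' = -0.2322 → ψ = 0.2284
Converged at ψ = 0.2284.
Compositions from xᵢ = zᵢ/(1+ψ(Kᵢ−1)), yᵢ = Kᵢxᵢ:
  A: x = 0.3106, y = 0.4939
  B: x = 0.4639, y = 0.4407
  C: x = 0.2255, y = 0.0654

x_A = 0.3106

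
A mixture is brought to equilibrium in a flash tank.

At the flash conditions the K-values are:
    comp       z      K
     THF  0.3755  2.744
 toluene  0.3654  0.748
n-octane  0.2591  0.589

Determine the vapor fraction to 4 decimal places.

ψ = 0.7983

Rachford–Rice: g(ψ) = Σ zᵢ(Kᵢ−1)/(1+ψ(Kᵢ−1)) = 0.
g(0) = ΣzᵢKᵢ − 1 = 0.4563 and g(1) = 1 − Σzᵢ/Kᵢ = -0.0652, so a root lies in (0, 1).
Newton–Raphson from ψ = 0.61:
  ψ = 0.6100: g = 0.06638, g' = -0.3785 → ψ = 0.7854
  ψ = 0.7854: g = 0.00430, g' = -0.3349 → ψ = 0.7982
  ψ = 0.7982: g = 0.00001, g' = -0.3329 → ψ = 0.7983
Converged at ψ = 0.7983.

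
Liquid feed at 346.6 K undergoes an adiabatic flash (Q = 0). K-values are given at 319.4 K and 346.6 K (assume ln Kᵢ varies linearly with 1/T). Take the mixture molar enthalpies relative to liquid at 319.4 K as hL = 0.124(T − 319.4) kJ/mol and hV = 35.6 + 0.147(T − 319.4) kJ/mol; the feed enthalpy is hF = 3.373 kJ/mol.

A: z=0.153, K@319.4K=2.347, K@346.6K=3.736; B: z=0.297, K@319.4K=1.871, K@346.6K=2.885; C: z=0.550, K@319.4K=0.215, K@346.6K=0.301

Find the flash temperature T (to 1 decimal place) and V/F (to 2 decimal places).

T = 321.8 K, V/F = 0.09

Adiabatic flash: solve Rachford–Rice at each trial T, then check hF = ψ·hV(T) + (1−ψ)·hL(T).
  T = 319.4 K: K = (2.347, 1.871, 0.215), RR gives ψ = 0.040, H_out = 1.415 kJ/mol
  T = 346.6 K: K = (3.736, 2.885, 0.301), RR gives ψ = 0.387, H_out = 17.393 kJ/mol
  T = 333.0 K: K = (2.989, 2.344, 0.256), RR gives ψ = 0.249, H_out = 10.646 kJ/mol
  T = 326.2 K: K = (2.655, 2.099, 0.235), RR gives ψ = 0.158, H_out = 6.507 kJ/mol
  T = 322.8 K: K = (2.498, 1.983, 0.225), RR gives ψ = 0.103, H_out = 4.113 kJ/mol
  T = 321.1 K: K = (2.422, 1.926, 0.220), RR gives ψ = 0.073, H_out = 2.807 kJ/mol
Linear interpolation between T = 321.1 (H_out = 2.807) and T = 322.8 (H_out = 4.113) on hF = 3.373 gives T ≈ 321.8 K, at which ψ = 0.09.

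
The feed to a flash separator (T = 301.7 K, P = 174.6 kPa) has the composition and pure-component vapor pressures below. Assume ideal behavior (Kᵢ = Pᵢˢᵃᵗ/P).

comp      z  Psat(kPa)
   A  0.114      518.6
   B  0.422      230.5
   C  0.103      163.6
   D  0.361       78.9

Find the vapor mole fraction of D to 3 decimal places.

y_D = 0.203

Raoult's law: Kᵢ = Pᵢˢᵃᵗ/P = Pᵢˢᵃᵗ/174.6.
  K_A = 518.6/174.6 = 2.97022, K_B = 230.5/174.6 = 1.32016, K_C = 163.6/174.6 = 0.93700, K_D = 78.9/174.6 = 0.45189
Iterate (Newton) starting at ψ = 0.6:
  ψ = 0.600: g = -0.0853, g' = -0.365 → ψ = 0.366
  ψ = 0.366: g = -0.0027, g' = -0.354 → ψ = 0.358
Converged at ψ = 0.358.
Compositions from xᵢ = zᵢ/(1+ψ(Kᵢ−1)), yᵢ = Kᵢxᵢ:
  A: x = 0.067, y = 0.198
  B: x = 0.379, y = 0.500
  C: x = 0.105, y = 0.099
  D: x = 0.449, y = 0.203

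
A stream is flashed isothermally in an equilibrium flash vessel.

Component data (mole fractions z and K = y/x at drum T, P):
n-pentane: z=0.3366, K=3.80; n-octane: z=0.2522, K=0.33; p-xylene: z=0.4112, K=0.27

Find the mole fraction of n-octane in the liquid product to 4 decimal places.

x_n-octane = 0.3003

Rachford–Rice: g(ψ) = Σ zᵢ(Kᵢ−1)/(1+ψ(Kᵢ−1)) = 0.
Check two-phase: ΣzᵢKᵢ = 1.4733 > 1 and Σzᵢ/Kᵢ = 2.3758 > 1, so g(0) = 0.4733 > 0 and g(1) = -1.3758 < 0.
Newton–Raphson from ψ = 0.31:
  ψ = 0.3100: g = -0.09671, g' = -1.3027 → ψ = 0.2358
  ψ = 0.2358: g = 0.00446, g' = -1.4369 → ψ = 0.2389
Converged at ψ = 0.2389.
Compositions from xᵢ = zᵢ/(1+ψ(Kᵢ−1)), yᵢ = Kᵢxᵢ:
  n-pentane: x = 0.2017, y = 0.7664
  n-octane: x = 0.3003, y = 0.0991
  p-xylene: x = 0.4980, y = 0.1345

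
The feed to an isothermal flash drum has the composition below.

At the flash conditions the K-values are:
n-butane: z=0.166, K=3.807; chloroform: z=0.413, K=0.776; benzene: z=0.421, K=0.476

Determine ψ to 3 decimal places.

ψ = 0.141

Iterate (Newton) starting at ψ = 0.5:
  ψ = 0.500: g = -0.2092, g' = -0.465 → ψ = 0.050
  ψ = 0.050: g = 0.0885, g' = -1.149 → ψ = 0.127
  ψ = 0.127: g = 0.0119, g' = -0.865 → ψ = 0.141
Converged at ψ = 0.141.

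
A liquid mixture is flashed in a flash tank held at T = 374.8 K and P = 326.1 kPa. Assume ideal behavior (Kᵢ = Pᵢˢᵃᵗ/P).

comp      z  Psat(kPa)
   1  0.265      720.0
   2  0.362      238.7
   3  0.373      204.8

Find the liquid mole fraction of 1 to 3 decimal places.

Raoult's law: Kᵢ = Pᵢˢᵃᵗ/P = Pᵢˢᵃᵗ/326.1.
  K_1 = 720.0/326.1 = 2.20791, K_2 = 238.7/326.1 = 0.73198, K_3 = 204.8/326.1 = 0.62803
Material balance + equilibrium reduce to Σ zᵢ(Kᵢ−1)/(1+ψ(Kᵢ−1)) = 0.
g(0) = ΣzᵢKᵢ − 1 = 0.084 and g(1) = 1 − Σzᵢ/Kᵢ = -0.208, so a root lies in (0, 1).
Newton–Raphson from ψ = 0.5:
  ψ = 0.500: g = -0.0829, g' = -0.263 → ψ = 0.185
  ψ = 0.185: g = 0.0107, g' = -0.347 → ψ = 0.215
  ψ = 0.215: g = 0.0002, g' = -0.334 → ψ = 0.216
Converged at ψ = 0.216.
Compositions from xᵢ = zᵢ/(1+ψ(Kᵢ−1)), yᵢ = Kᵢxᵢ:
  1: x = 0.210, y = 0.464
  2: x = 0.384, y = 0.281
  3: x = 0.406, y = 0.255

x_1 = 0.210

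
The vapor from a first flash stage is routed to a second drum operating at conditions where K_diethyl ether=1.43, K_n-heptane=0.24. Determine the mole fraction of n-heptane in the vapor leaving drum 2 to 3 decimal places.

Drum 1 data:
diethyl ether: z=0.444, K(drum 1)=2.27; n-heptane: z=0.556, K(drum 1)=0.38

y_n-heptane (drum 2) = 0.087

Drum 1:
Material balance + equilibrium reduce to Σ zᵢ(Kᵢ−1)/(1+ψ₁(Kᵢ−1)) = 0.
Feasibility: ΣzᵢKᵢ = 1.219, Σzᵢ/Kᵢ = 1.659 — both > 1, two phases present.
Binary case is linear: z₁(K₁−1)(1+ψ₁(K₂−1)) + z₂(K₂−1)(1+ψ₁(K₁−1)) = 0
⇒ ψ₁ = [z₁(K₁−1)+z₂(K₂−1)] / [−(K₁−1)(K₂−1)] = 0.2192/0.7874 = 0.278
Drum-1 compositions:
  diethyl ether: x = 0.328, y = 0.745
  n-heptane: x = 0.672, y = 0.255
Drum-2 feed = drum-1 vapor: z₂ = (0.7447, 0.2553).
Drum 2:
Let ψ₂ = V/F and solve Σ zᵢ(Kᵢ−1)/(1+ψ₂(Kᵢ−1)) = 0.
Feasibility: ΣzᵢKᵢ = 1.126, Σzᵢ/Kᵢ = 1.585 — both > 1, two phases present.
Binary case is linear: z₁(K₁−1)(1+ψ₂(K₂−1)) + z₂(K₂−1)(1+ψ₂(K₁−1)) = 0
⇒ ψ₂ = [z₁(K₁−1)+z₂(K₂−1)] / [−(K₁−1)(K₂−1)] = 0.1261/0.3268 = 0.386
  diethyl ether: x = 0.639, y = 0.913
  n-heptane: x = 0.361, y = 0.087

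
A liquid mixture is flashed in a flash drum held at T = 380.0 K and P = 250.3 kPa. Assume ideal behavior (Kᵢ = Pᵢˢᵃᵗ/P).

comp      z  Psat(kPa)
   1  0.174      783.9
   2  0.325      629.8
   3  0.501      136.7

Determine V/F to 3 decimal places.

Raoult's law: Kᵢ = Pᵢˢᵃᵗ/P = Pᵢˢᵃᵗ/250.3.
  K_1 = 783.9/250.3 = 3.13184, K_2 = 629.8/250.3 = 2.51618, K_3 = 136.7/250.3 = 0.54614
Iterate (Newton) starting at V/F = 0.5:
  V/F = 0.500: g = 0.1657, g' = -0.600 → V/F = 0.776
  V/F = 0.776: g = 0.0150, g' = -0.516 → V/F = 0.805
Converged at V/F = 0.805.

V/F = 0.805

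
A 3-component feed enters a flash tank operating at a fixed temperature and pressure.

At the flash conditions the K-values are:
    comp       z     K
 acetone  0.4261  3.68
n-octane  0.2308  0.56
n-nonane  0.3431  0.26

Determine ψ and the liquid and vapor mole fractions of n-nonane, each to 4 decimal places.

ψ = 0.4593, x_n-nonane = 0.5197, y_n-nonane = 0.1351

Newton–Raphson from ψ = 0.5:
  ψ = 0.5000: g = -0.04519, g' = -1.1057 → ψ = 0.4591
  ψ = 0.4591: g = 0.00017, g' = -1.1163 → ψ = 0.4593
Converged at ψ = 0.4593.
Compositions from xᵢ = zᵢ/(1+ψ(Kᵢ−1)), yᵢ = Kᵢxᵢ:
  acetone: x = 0.1910, y = 0.7029
  n-octane: x = 0.2893, y = 0.1620
  n-nonane: x = 0.5197, y = 0.1351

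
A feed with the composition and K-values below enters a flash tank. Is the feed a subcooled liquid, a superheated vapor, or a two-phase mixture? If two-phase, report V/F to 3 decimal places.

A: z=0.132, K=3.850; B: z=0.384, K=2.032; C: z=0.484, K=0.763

ΣzᵢKᵢ = 1.658; Σzᵢ/Kᵢ = 0.858.
Since Σzᵢ/Kᵢ < 1 the mixture is above its dew point — single vapor phase.

superheated vapor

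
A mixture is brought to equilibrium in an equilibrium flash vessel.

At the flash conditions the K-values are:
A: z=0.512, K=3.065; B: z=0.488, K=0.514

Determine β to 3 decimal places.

Let β = V/F and solve Σ zᵢ(Kᵢ−1)/(1+β(Kᵢ−1)) = 0.
Feasibility: ΣzᵢKᵢ = 1.820, Σzᵢ/Kᵢ = 1.116 — both > 1, two phases present.
Binary case is linear: z₁(K₁−1)(1+β(K₂−1)) + z₂(K₂−1)(1+β(K₁−1)) = 0
⇒ β = [z₁(K₁−1)+z₂(K₂−1)] / [−(K₁−1)(K₂−1)] = 0.8201/1.0036 = 0.817

β = 0.817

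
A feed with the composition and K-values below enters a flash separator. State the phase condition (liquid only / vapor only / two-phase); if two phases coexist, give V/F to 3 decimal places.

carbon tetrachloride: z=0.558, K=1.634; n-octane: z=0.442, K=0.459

two-phase, V/F = 0.334

ΣzᵢKᵢ = 1.115; Σzᵢ/Kᵢ = 1.304.
Both exceed 1, so a two-phase solution exists.
Let ψ = V/F and solve Σ zᵢ(Kᵢ−1)/(1+ψ(Kᵢ−1)) = 0.
Binary case is linear: z₁(K₁−1)(1+ψ(K₂−1)) + z₂(K₂−1)(1+ψ(K₁−1)) = 0
⇒ ψ = [z₁(K₁−1)+z₂(K₂−1)] / [−(K₁−1)(K₂−1)] = 0.1147/0.3430 = 0.334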